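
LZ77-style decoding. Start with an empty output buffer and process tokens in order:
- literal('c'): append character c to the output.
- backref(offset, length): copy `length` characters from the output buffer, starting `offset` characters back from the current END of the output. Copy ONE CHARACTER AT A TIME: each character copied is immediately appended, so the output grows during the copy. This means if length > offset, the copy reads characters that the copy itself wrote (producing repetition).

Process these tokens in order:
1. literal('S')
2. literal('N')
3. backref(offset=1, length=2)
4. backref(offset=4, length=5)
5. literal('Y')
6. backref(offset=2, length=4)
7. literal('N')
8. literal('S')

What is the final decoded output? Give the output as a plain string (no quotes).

Answer: SNNNSNNNSYSYSYNS

Derivation:
Token 1: literal('S'). Output: "S"
Token 2: literal('N'). Output: "SN"
Token 3: backref(off=1, len=2) (overlapping!). Copied 'NN' from pos 1. Output: "SNNN"
Token 4: backref(off=4, len=5) (overlapping!). Copied 'SNNNS' from pos 0. Output: "SNNNSNNNS"
Token 5: literal('Y'). Output: "SNNNSNNNSY"
Token 6: backref(off=2, len=4) (overlapping!). Copied 'SYSY' from pos 8. Output: "SNNNSNNNSYSYSY"
Token 7: literal('N'). Output: "SNNNSNNNSYSYSYN"
Token 8: literal('S'). Output: "SNNNSNNNSYSYSYNS"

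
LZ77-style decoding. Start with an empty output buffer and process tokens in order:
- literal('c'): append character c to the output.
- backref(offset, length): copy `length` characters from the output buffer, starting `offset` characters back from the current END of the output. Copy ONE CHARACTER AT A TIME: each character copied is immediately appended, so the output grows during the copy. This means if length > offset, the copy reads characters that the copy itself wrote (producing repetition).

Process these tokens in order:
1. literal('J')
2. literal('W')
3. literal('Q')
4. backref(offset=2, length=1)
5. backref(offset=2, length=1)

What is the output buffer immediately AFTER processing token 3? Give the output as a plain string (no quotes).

Answer: JWQ

Derivation:
Token 1: literal('J'). Output: "J"
Token 2: literal('W'). Output: "JW"
Token 3: literal('Q'). Output: "JWQ"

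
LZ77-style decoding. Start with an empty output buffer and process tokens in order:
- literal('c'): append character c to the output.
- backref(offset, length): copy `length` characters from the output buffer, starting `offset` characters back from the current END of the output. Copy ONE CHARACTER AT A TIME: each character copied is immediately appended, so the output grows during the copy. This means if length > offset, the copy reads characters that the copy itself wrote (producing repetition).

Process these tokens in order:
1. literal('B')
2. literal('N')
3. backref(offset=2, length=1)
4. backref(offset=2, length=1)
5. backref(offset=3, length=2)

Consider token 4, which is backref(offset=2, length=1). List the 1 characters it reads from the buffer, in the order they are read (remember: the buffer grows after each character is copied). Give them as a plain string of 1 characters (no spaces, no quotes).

Answer: N

Derivation:
Token 1: literal('B'). Output: "B"
Token 2: literal('N'). Output: "BN"
Token 3: backref(off=2, len=1). Copied 'B' from pos 0. Output: "BNB"
Token 4: backref(off=2, len=1). Buffer before: "BNB" (len 3)
  byte 1: read out[1]='N', append. Buffer now: "BNBN"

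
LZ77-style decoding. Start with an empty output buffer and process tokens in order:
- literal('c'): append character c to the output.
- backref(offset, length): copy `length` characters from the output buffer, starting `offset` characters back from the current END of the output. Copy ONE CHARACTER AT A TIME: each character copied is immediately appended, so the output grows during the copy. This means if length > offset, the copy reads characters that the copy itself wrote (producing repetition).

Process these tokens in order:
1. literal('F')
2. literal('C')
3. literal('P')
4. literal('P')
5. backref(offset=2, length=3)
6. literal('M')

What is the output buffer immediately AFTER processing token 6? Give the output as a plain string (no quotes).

Token 1: literal('F'). Output: "F"
Token 2: literal('C'). Output: "FC"
Token 3: literal('P'). Output: "FCP"
Token 4: literal('P'). Output: "FCPP"
Token 5: backref(off=2, len=3) (overlapping!). Copied 'PPP' from pos 2. Output: "FCPPPPP"
Token 6: literal('M'). Output: "FCPPPPPM"

Answer: FCPPPPPM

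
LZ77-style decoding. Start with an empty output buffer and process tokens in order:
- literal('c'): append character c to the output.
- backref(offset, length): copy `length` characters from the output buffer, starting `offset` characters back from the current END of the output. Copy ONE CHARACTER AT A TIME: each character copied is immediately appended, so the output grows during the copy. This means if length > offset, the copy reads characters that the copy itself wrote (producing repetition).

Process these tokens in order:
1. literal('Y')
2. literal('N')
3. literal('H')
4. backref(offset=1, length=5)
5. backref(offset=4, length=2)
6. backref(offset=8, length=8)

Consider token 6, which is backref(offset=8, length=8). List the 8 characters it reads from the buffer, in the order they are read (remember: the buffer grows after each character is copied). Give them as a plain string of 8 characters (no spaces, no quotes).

Answer: HHHHHHHH

Derivation:
Token 1: literal('Y'). Output: "Y"
Token 2: literal('N'). Output: "YN"
Token 3: literal('H'). Output: "YNH"
Token 4: backref(off=1, len=5) (overlapping!). Copied 'HHHHH' from pos 2. Output: "YNHHHHHH"
Token 5: backref(off=4, len=2). Copied 'HH' from pos 4. Output: "YNHHHHHHHH"
Token 6: backref(off=8, len=8). Buffer before: "YNHHHHHHHH" (len 10)
  byte 1: read out[2]='H', append. Buffer now: "YNHHHHHHHHH"
  byte 2: read out[3]='H', append. Buffer now: "YNHHHHHHHHHH"
  byte 3: read out[4]='H', append. Buffer now: "YNHHHHHHHHHHH"
  byte 4: read out[5]='H', append. Buffer now: "YNHHHHHHHHHHHH"
  byte 5: read out[6]='H', append. Buffer now: "YNHHHHHHHHHHHHH"
  byte 6: read out[7]='H', append. Buffer now: "YNHHHHHHHHHHHHHH"
  byte 7: read out[8]='H', append. Buffer now: "YNHHHHHHHHHHHHHHH"
  byte 8: read out[9]='H', append. Buffer now: "YNHHHHHHHHHHHHHHHH"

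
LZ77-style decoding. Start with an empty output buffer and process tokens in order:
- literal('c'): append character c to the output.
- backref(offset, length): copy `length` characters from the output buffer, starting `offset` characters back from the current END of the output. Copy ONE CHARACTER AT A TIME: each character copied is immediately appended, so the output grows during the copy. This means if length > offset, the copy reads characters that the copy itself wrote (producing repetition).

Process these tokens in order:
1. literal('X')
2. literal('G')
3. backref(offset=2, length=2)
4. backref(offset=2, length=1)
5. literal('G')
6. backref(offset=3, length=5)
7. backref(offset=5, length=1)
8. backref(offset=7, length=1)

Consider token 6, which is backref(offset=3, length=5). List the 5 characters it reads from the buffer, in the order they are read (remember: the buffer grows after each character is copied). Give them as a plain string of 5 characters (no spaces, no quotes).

Answer: GXGGX

Derivation:
Token 1: literal('X'). Output: "X"
Token 2: literal('G'). Output: "XG"
Token 3: backref(off=2, len=2). Copied 'XG' from pos 0. Output: "XGXG"
Token 4: backref(off=2, len=1). Copied 'X' from pos 2. Output: "XGXGX"
Token 5: literal('G'). Output: "XGXGXG"
Token 6: backref(off=3, len=5). Buffer before: "XGXGXG" (len 6)
  byte 1: read out[3]='G', append. Buffer now: "XGXGXGG"
  byte 2: read out[4]='X', append. Buffer now: "XGXGXGGX"
  byte 3: read out[5]='G', append. Buffer now: "XGXGXGGXG"
  byte 4: read out[6]='G', append. Buffer now: "XGXGXGGXGG"
  byte 5: read out[7]='X', append. Buffer now: "XGXGXGGXGGX"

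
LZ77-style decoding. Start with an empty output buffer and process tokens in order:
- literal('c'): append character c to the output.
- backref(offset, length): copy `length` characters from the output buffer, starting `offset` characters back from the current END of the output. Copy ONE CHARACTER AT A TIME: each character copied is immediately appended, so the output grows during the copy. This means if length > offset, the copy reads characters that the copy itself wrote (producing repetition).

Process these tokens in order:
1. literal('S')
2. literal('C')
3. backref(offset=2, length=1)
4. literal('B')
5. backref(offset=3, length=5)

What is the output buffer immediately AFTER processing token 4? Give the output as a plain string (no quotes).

Answer: SCSB

Derivation:
Token 1: literal('S'). Output: "S"
Token 2: literal('C'). Output: "SC"
Token 3: backref(off=2, len=1). Copied 'S' from pos 0. Output: "SCS"
Token 4: literal('B'). Output: "SCSB"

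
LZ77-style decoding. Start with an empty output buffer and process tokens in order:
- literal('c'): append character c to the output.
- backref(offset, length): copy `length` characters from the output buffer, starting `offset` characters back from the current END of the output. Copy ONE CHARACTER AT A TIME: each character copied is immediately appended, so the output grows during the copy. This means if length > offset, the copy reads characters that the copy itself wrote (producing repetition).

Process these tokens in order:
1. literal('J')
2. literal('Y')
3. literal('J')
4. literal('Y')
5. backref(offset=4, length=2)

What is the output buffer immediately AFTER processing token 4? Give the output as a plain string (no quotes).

Token 1: literal('J'). Output: "J"
Token 2: literal('Y'). Output: "JY"
Token 3: literal('J'). Output: "JYJ"
Token 4: literal('Y'). Output: "JYJY"

Answer: JYJY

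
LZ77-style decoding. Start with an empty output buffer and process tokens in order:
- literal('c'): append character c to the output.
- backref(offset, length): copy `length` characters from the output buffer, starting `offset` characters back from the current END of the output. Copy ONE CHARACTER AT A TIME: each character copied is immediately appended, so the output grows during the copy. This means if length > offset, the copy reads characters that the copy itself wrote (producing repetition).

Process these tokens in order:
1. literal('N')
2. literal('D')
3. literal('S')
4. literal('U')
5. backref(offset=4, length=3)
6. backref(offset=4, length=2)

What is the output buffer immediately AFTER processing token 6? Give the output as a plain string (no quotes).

Token 1: literal('N'). Output: "N"
Token 2: literal('D'). Output: "ND"
Token 3: literal('S'). Output: "NDS"
Token 4: literal('U'). Output: "NDSU"
Token 5: backref(off=4, len=3). Copied 'NDS' from pos 0. Output: "NDSUNDS"
Token 6: backref(off=4, len=2). Copied 'UN' from pos 3. Output: "NDSUNDSUN"

Answer: NDSUNDSUN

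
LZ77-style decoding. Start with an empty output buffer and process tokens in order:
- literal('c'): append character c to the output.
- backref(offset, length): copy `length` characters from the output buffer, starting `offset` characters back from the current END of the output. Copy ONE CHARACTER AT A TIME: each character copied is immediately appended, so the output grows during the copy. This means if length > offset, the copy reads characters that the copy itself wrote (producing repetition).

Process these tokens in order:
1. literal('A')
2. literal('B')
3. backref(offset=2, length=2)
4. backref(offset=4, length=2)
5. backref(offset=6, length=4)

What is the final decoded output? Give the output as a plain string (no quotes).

Answer: ABABABABAB

Derivation:
Token 1: literal('A'). Output: "A"
Token 2: literal('B'). Output: "AB"
Token 3: backref(off=2, len=2). Copied 'AB' from pos 0. Output: "ABAB"
Token 4: backref(off=4, len=2). Copied 'AB' from pos 0. Output: "ABABAB"
Token 5: backref(off=6, len=4). Copied 'ABAB' from pos 0. Output: "ABABABABAB"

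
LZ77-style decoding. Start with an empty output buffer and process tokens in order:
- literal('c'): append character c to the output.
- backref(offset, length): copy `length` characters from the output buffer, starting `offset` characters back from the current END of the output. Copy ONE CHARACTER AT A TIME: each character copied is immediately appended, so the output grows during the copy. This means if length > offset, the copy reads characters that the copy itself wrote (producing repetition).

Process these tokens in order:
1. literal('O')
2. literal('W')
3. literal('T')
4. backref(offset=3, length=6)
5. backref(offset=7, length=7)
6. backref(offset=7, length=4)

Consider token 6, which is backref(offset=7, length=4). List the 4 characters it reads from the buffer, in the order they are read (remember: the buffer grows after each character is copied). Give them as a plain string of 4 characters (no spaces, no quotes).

Answer: TOWT

Derivation:
Token 1: literal('O'). Output: "O"
Token 2: literal('W'). Output: "OW"
Token 3: literal('T'). Output: "OWT"
Token 4: backref(off=3, len=6) (overlapping!). Copied 'OWTOWT' from pos 0. Output: "OWTOWTOWT"
Token 5: backref(off=7, len=7). Copied 'TOWTOWT' from pos 2. Output: "OWTOWTOWTTOWTOWT"
Token 6: backref(off=7, len=4). Buffer before: "OWTOWTOWTTOWTOWT" (len 16)
  byte 1: read out[9]='T', append. Buffer now: "OWTOWTOWTTOWTOWTT"
  byte 2: read out[10]='O', append. Buffer now: "OWTOWTOWTTOWTOWTTO"
  byte 3: read out[11]='W', append. Buffer now: "OWTOWTOWTTOWTOWTTOW"
  byte 4: read out[12]='T', append. Buffer now: "OWTOWTOWTTOWTOWTTOWT"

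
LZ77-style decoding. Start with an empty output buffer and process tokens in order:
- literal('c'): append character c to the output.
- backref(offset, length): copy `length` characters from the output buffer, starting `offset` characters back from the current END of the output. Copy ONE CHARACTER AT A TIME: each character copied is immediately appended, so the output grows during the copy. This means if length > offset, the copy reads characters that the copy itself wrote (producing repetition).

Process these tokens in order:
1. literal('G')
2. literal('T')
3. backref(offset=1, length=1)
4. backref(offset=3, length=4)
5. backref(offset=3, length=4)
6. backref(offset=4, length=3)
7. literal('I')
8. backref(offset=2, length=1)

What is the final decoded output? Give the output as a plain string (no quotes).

Answer: GTTGTTGTTGTTTGIG

Derivation:
Token 1: literal('G'). Output: "G"
Token 2: literal('T'). Output: "GT"
Token 3: backref(off=1, len=1). Copied 'T' from pos 1. Output: "GTT"
Token 4: backref(off=3, len=4) (overlapping!). Copied 'GTTG' from pos 0. Output: "GTTGTTG"
Token 5: backref(off=3, len=4) (overlapping!). Copied 'TTGT' from pos 4. Output: "GTTGTTGTTGT"
Token 6: backref(off=4, len=3). Copied 'TTG' from pos 7. Output: "GTTGTTGTTGTTTG"
Token 7: literal('I'). Output: "GTTGTTGTTGTTTGI"
Token 8: backref(off=2, len=1). Copied 'G' from pos 13. Output: "GTTGTTGTTGTTTGIG"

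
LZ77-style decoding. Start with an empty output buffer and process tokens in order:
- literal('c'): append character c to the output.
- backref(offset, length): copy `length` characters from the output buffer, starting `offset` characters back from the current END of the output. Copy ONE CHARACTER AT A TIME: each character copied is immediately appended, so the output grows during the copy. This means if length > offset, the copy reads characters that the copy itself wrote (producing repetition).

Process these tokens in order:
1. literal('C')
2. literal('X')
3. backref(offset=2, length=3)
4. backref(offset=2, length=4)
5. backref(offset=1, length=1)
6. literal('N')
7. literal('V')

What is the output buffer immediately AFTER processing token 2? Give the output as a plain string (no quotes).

Answer: CX

Derivation:
Token 1: literal('C'). Output: "C"
Token 2: literal('X'). Output: "CX"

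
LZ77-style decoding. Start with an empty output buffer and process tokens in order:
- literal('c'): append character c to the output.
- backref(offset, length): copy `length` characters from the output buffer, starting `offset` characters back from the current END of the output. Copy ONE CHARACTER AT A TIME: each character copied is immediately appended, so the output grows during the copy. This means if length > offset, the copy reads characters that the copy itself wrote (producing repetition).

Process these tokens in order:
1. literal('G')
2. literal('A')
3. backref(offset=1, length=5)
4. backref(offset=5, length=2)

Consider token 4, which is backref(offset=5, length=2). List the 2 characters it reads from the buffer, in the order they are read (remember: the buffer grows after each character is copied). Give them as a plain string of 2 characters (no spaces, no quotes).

Token 1: literal('G'). Output: "G"
Token 2: literal('A'). Output: "GA"
Token 3: backref(off=1, len=5) (overlapping!). Copied 'AAAAA' from pos 1. Output: "GAAAAAA"
Token 4: backref(off=5, len=2). Buffer before: "GAAAAAA" (len 7)
  byte 1: read out[2]='A', append. Buffer now: "GAAAAAAA"
  byte 2: read out[3]='A', append. Buffer now: "GAAAAAAAA"

Answer: AA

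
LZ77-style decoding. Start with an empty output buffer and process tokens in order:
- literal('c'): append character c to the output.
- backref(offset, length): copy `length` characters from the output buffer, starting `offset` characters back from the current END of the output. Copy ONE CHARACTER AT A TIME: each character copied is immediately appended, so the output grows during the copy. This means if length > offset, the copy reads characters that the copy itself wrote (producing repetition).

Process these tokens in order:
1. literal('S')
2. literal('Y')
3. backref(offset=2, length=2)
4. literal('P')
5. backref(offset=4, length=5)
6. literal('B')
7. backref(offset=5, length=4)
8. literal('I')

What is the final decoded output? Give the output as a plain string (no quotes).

Token 1: literal('S'). Output: "S"
Token 2: literal('Y'). Output: "SY"
Token 3: backref(off=2, len=2). Copied 'SY' from pos 0. Output: "SYSY"
Token 4: literal('P'). Output: "SYSYP"
Token 5: backref(off=4, len=5) (overlapping!). Copied 'YSYPY' from pos 1. Output: "SYSYPYSYPY"
Token 6: literal('B'). Output: "SYSYPYSYPYB"
Token 7: backref(off=5, len=4). Copied 'SYPY' from pos 6. Output: "SYSYPYSYPYBSYPY"
Token 8: literal('I'). Output: "SYSYPYSYPYBSYPYI"

Answer: SYSYPYSYPYBSYPYI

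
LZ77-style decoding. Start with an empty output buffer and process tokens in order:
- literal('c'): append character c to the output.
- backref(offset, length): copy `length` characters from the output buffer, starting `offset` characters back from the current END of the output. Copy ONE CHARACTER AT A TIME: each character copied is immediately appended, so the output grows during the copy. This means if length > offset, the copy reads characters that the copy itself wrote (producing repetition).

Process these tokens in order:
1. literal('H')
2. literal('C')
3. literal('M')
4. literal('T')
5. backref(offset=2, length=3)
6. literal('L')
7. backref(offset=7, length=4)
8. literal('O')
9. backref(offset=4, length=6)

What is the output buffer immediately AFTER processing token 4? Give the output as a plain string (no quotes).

Token 1: literal('H'). Output: "H"
Token 2: literal('C'). Output: "HC"
Token 3: literal('M'). Output: "HCM"
Token 4: literal('T'). Output: "HCMT"

Answer: HCMT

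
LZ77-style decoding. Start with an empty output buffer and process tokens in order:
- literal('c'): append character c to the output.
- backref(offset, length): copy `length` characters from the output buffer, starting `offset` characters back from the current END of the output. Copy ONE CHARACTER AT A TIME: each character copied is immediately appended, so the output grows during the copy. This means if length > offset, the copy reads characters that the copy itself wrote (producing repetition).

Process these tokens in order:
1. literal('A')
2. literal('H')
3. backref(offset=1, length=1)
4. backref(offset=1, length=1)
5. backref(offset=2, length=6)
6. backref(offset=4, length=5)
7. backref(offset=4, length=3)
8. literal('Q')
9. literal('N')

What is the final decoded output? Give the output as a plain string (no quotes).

Token 1: literal('A'). Output: "A"
Token 2: literal('H'). Output: "AH"
Token 3: backref(off=1, len=1). Copied 'H' from pos 1. Output: "AHH"
Token 4: backref(off=1, len=1). Copied 'H' from pos 2. Output: "AHHH"
Token 5: backref(off=2, len=6) (overlapping!). Copied 'HHHHHH' from pos 2. Output: "AHHHHHHHHH"
Token 6: backref(off=4, len=5) (overlapping!). Copied 'HHHHH' from pos 6. Output: "AHHHHHHHHHHHHHH"
Token 7: backref(off=4, len=3). Copied 'HHH' from pos 11. Output: "AHHHHHHHHHHHHHHHHH"
Token 8: literal('Q'). Output: "AHHHHHHHHHHHHHHHHHQ"
Token 9: literal('N'). Output: "AHHHHHHHHHHHHHHHHHQN"

Answer: AHHHHHHHHHHHHHHHHHQN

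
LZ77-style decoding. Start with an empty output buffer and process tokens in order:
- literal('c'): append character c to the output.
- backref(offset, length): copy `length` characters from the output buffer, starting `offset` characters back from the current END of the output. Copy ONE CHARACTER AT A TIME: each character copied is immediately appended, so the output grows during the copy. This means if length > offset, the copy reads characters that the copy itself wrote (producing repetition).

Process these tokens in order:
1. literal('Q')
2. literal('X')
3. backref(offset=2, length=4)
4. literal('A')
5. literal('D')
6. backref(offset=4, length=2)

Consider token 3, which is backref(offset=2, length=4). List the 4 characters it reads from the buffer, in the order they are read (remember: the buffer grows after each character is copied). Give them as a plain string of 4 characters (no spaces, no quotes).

Token 1: literal('Q'). Output: "Q"
Token 2: literal('X'). Output: "QX"
Token 3: backref(off=2, len=4). Buffer before: "QX" (len 2)
  byte 1: read out[0]='Q', append. Buffer now: "QXQ"
  byte 2: read out[1]='X', append. Buffer now: "QXQX"
  byte 3: read out[2]='Q', append. Buffer now: "QXQXQ"
  byte 4: read out[3]='X', append. Buffer now: "QXQXQX"

Answer: QXQX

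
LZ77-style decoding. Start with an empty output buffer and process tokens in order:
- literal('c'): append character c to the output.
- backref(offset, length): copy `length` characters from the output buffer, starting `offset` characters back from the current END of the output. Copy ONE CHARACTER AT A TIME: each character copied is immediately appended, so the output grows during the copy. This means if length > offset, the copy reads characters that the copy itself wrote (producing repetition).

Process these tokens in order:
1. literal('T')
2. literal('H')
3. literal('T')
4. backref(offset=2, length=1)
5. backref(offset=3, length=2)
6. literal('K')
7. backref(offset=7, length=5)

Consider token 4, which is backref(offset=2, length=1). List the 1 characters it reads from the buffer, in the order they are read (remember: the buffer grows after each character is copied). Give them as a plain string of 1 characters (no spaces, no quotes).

Token 1: literal('T'). Output: "T"
Token 2: literal('H'). Output: "TH"
Token 3: literal('T'). Output: "THT"
Token 4: backref(off=2, len=1). Buffer before: "THT" (len 3)
  byte 1: read out[1]='H', append. Buffer now: "THTH"

Answer: H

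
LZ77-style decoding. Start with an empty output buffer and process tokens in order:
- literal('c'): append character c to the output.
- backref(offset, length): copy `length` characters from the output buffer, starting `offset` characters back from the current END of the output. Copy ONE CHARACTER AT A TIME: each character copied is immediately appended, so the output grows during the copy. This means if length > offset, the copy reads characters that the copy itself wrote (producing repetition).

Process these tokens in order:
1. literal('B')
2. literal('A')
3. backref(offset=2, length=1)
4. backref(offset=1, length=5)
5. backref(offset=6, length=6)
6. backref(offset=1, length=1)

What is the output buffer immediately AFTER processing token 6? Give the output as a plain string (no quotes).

Token 1: literal('B'). Output: "B"
Token 2: literal('A'). Output: "BA"
Token 3: backref(off=2, len=1). Copied 'B' from pos 0. Output: "BAB"
Token 4: backref(off=1, len=5) (overlapping!). Copied 'BBBBB' from pos 2. Output: "BABBBBBB"
Token 5: backref(off=6, len=6). Copied 'BBBBBB' from pos 2. Output: "BABBBBBBBBBBBB"
Token 6: backref(off=1, len=1). Copied 'B' from pos 13. Output: "BABBBBBBBBBBBBB"

Answer: BABBBBBBBBBBBBB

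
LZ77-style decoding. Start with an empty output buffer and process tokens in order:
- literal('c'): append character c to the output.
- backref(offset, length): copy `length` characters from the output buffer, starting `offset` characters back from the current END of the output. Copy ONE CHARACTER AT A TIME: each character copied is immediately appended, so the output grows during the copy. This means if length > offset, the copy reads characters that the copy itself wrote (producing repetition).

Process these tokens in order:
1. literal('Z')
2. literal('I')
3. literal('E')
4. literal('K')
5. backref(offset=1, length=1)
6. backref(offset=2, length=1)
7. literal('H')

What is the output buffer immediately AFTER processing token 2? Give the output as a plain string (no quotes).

Answer: ZI

Derivation:
Token 1: literal('Z'). Output: "Z"
Token 2: literal('I'). Output: "ZI"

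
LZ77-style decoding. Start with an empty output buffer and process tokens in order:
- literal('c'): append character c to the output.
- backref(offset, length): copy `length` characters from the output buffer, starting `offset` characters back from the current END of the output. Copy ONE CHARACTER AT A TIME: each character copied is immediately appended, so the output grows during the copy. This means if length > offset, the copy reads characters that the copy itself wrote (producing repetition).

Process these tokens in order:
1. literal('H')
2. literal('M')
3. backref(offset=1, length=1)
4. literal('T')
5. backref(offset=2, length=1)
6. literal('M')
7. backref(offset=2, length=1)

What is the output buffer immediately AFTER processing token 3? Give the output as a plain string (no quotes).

Answer: HMM

Derivation:
Token 1: literal('H'). Output: "H"
Token 2: literal('M'). Output: "HM"
Token 3: backref(off=1, len=1). Copied 'M' from pos 1. Output: "HMM"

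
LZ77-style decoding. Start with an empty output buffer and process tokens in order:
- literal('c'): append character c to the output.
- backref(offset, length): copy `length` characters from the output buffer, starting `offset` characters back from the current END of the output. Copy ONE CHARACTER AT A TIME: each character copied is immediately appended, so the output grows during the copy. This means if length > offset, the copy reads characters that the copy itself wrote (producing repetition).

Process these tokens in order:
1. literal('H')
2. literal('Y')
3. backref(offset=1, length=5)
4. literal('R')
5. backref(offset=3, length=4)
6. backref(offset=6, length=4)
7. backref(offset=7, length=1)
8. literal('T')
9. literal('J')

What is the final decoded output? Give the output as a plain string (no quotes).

Answer: HYYYYYYRYYRYYRYYYTJ

Derivation:
Token 1: literal('H'). Output: "H"
Token 2: literal('Y'). Output: "HY"
Token 3: backref(off=1, len=5) (overlapping!). Copied 'YYYYY' from pos 1. Output: "HYYYYYY"
Token 4: literal('R'). Output: "HYYYYYYR"
Token 5: backref(off=3, len=4) (overlapping!). Copied 'YYRY' from pos 5. Output: "HYYYYYYRYYRY"
Token 6: backref(off=6, len=4). Copied 'YRYY' from pos 6. Output: "HYYYYYYRYYRYYRYY"
Token 7: backref(off=7, len=1). Copied 'Y' from pos 9. Output: "HYYYYYYRYYRYYRYYY"
Token 8: literal('T'). Output: "HYYYYYYRYYRYYRYYYT"
Token 9: literal('J'). Output: "HYYYYYYRYYRYYRYYYTJ"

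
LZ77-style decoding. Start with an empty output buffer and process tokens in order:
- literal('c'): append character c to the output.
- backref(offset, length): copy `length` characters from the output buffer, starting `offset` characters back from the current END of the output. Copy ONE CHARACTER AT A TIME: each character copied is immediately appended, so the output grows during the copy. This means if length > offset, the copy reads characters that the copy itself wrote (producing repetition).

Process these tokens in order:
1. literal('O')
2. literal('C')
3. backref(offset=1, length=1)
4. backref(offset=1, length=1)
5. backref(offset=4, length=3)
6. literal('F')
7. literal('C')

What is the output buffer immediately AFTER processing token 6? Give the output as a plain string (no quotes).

Token 1: literal('O'). Output: "O"
Token 2: literal('C'). Output: "OC"
Token 3: backref(off=1, len=1). Copied 'C' from pos 1. Output: "OCC"
Token 4: backref(off=1, len=1). Copied 'C' from pos 2. Output: "OCCC"
Token 5: backref(off=4, len=3). Copied 'OCC' from pos 0. Output: "OCCCOCC"
Token 6: literal('F'). Output: "OCCCOCCF"

Answer: OCCCOCCF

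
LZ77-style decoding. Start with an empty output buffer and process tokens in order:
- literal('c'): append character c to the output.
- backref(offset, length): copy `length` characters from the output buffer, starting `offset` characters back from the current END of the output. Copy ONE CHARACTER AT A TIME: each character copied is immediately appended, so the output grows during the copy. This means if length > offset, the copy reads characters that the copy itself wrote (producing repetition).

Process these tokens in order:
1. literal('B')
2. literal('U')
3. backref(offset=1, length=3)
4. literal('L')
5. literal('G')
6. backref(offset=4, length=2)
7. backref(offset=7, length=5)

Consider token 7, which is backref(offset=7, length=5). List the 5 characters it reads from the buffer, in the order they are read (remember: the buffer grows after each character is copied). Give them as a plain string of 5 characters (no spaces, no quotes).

Token 1: literal('B'). Output: "B"
Token 2: literal('U'). Output: "BU"
Token 3: backref(off=1, len=3) (overlapping!). Copied 'UUU' from pos 1. Output: "BUUUU"
Token 4: literal('L'). Output: "BUUUUL"
Token 5: literal('G'). Output: "BUUUULG"
Token 6: backref(off=4, len=2). Copied 'UU' from pos 3. Output: "BUUUULGUU"
Token 7: backref(off=7, len=5). Buffer before: "BUUUULGUU" (len 9)
  byte 1: read out[2]='U', append. Buffer now: "BUUUULGUUU"
  byte 2: read out[3]='U', append. Buffer now: "BUUUULGUUUU"
  byte 3: read out[4]='U', append. Buffer now: "BUUUULGUUUUU"
  byte 4: read out[5]='L', append. Buffer now: "BUUUULGUUUUUL"
  byte 5: read out[6]='G', append. Buffer now: "BUUUULGUUUUULG"

Answer: UUULG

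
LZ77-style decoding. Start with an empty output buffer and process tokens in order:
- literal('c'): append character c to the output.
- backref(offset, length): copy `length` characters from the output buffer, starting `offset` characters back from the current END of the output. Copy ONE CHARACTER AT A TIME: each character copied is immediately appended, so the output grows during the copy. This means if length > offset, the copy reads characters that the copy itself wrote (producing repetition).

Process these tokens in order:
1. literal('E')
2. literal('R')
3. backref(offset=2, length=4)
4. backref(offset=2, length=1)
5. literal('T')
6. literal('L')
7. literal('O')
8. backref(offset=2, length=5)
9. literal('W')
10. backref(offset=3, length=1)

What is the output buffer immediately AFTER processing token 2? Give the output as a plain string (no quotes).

Token 1: literal('E'). Output: "E"
Token 2: literal('R'). Output: "ER"

Answer: ER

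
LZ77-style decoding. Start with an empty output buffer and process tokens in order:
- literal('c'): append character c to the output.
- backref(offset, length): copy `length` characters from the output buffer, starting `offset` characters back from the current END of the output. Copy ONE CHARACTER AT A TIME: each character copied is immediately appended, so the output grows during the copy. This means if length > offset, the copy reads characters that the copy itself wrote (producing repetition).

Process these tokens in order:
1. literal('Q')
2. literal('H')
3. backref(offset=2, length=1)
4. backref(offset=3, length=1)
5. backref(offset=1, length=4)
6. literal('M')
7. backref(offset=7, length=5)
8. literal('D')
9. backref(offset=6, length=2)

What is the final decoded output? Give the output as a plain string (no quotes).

Answer: QHQQQQQQMQQQQQDQQ

Derivation:
Token 1: literal('Q'). Output: "Q"
Token 2: literal('H'). Output: "QH"
Token 3: backref(off=2, len=1). Copied 'Q' from pos 0. Output: "QHQ"
Token 4: backref(off=3, len=1). Copied 'Q' from pos 0. Output: "QHQQ"
Token 5: backref(off=1, len=4) (overlapping!). Copied 'QQQQ' from pos 3. Output: "QHQQQQQQ"
Token 6: literal('M'). Output: "QHQQQQQQM"
Token 7: backref(off=7, len=5). Copied 'QQQQQ' from pos 2. Output: "QHQQQQQQMQQQQQ"
Token 8: literal('D'). Output: "QHQQQQQQMQQQQQD"
Token 9: backref(off=6, len=2). Copied 'QQ' from pos 9. Output: "QHQQQQQQMQQQQQDQQ"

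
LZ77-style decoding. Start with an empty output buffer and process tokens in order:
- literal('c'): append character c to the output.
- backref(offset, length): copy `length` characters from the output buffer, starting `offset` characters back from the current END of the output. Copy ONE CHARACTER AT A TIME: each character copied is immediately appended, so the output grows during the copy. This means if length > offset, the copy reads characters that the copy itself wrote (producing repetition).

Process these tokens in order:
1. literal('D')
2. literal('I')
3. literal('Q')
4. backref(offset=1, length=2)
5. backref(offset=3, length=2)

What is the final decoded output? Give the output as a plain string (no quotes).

Answer: DIQQQQQ

Derivation:
Token 1: literal('D'). Output: "D"
Token 2: literal('I'). Output: "DI"
Token 3: literal('Q'). Output: "DIQ"
Token 4: backref(off=1, len=2) (overlapping!). Copied 'QQ' from pos 2. Output: "DIQQQ"
Token 5: backref(off=3, len=2). Copied 'QQ' from pos 2. Output: "DIQQQQQ"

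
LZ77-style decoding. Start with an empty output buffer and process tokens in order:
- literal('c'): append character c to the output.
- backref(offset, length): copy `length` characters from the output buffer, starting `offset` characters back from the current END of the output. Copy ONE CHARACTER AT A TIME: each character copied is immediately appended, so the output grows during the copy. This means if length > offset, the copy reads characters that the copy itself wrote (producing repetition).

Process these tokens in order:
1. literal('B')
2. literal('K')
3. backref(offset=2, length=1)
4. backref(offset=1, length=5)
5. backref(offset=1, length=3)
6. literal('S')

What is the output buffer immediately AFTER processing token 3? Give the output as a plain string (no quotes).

Token 1: literal('B'). Output: "B"
Token 2: literal('K'). Output: "BK"
Token 3: backref(off=2, len=1). Copied 'B' from pos 0. Output: "BKB"

Answer: BKB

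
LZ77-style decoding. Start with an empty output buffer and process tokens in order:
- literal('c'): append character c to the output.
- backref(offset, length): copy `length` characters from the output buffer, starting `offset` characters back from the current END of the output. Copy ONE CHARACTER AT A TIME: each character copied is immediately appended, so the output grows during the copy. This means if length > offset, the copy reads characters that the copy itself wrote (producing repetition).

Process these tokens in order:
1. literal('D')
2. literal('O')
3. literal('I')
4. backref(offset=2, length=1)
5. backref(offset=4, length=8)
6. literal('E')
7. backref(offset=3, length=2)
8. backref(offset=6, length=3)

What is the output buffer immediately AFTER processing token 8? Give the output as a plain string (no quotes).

Token 1: literal('D'). Output: "D"
Token 2: literal('O'). Output: "DO"
Token 3: literal('I'). Output: "DOI"
Token 4: backref(off=2, len=1). Copied 'O' from pos 1. Output: "DOIO"
Token 5: backref(off=4, len=8) (overlapping!). Copied 'DOIODOIO' from pos 0. Output: "DOIODOIODOIO"
Token 6: literal('E'). Output: "DOIODOIODOIOE"
Token 7: backref(off=3, len=2). Copied 'IO' from pos 10. Output: "DOIODOIODOIOEIO"
Token 8: backref(off=6, len=3). Copied 'OIO' from pos 9. Output: "DOIODOIODOIOEIOOIO"

Answer: DOIODOIODOIOEIOOIO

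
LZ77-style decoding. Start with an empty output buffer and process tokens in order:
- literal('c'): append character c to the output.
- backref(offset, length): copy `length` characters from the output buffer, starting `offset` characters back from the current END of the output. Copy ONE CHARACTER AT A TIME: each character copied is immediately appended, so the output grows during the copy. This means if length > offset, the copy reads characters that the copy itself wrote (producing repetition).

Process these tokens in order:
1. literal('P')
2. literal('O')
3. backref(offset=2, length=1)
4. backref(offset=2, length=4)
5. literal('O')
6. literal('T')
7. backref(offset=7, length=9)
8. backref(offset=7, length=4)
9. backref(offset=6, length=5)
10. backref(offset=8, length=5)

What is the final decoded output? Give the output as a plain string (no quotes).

Answer: POPOPOPOTPOPOPOTPOPOPOPOPOPOPOPO

Derivation:
Token 1: literal('P'). Output: "P"
Token 2: literal('O'). Output: "PO"
Token 3: backref(off=2, len=1). Copied 'P' from pos 0. Output: "POP"
Token 4: backref(off=2, len=4) (overlapping!). Copied 'OPOP' from pos 1. Output: "POPOPOP"
Token 5: literal('O'). Output: "POPOPOPO"
Token 6: literal('T'). Output: "POPOPOPOT"
Token 7: backref(off=7, len=9) (overlapping!). Copied 'POPOPOTPO' from pos 2. Output: "POPOPOPOTPOPOPOTPO"
Token 8: backref(off=7, len=4). Copied 'POPO' from pos 11. Output: "POPOPOPOTPOPOPOTPOPOPO"
Token 9: backref(off=6, len=5). Copied 'POPOP' from pos 16. Output: "POPOPOPOTPOPOPOTPOPOPOPOPOP"
Token 10: backref(off=8, len=5). Copied 'OPOPO' from pos 19. Output: "POPOPOPOTPOPOPOTPOPOPOPOPOPOPOPO"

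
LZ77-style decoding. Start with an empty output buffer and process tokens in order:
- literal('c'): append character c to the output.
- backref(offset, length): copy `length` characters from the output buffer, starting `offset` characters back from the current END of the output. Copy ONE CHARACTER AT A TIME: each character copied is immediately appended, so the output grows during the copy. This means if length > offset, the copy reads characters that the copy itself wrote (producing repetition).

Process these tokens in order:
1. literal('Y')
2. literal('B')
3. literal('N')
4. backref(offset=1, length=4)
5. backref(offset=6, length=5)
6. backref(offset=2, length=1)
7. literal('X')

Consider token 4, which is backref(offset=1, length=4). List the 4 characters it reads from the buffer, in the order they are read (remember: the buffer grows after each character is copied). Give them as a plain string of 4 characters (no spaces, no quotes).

Token 1: literal('Y'). Output: "Y"
Token 2: literal('B'). Output: "YB"
Token 3: literal('N'). Output: "YBN"
Token 4: backref(off=1, len=4). Buffer before: "YBN" (len 3)
  byte 1: read out[2]='N', append. Buffer now: "YBNN"
  byte 2: read out[3]='N', append. Buffer now: "YBNNN"
  byte 3: read out[4]='N', append. Buffer now: "YBNNNN"
  byte 4: read out[5]='N', append. Buffer now: "YBNNNNN"

Answer: NNNN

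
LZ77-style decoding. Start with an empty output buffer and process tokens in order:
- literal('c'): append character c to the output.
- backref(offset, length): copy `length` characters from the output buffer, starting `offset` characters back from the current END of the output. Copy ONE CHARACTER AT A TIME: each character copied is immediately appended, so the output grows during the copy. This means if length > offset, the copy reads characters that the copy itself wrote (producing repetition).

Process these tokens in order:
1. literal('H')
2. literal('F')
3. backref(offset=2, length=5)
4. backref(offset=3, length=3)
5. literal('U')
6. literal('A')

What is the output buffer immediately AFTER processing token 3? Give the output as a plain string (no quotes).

Token 1: literal('H'). Output: "H"
Token 2: literal('F'). Output: "HF"
Token 3: backref(off=2, len=5) (overlapping!). Copied 'HFHFH' from pos 0. Output: "HFHFHFH"

Answer: HFHFHFH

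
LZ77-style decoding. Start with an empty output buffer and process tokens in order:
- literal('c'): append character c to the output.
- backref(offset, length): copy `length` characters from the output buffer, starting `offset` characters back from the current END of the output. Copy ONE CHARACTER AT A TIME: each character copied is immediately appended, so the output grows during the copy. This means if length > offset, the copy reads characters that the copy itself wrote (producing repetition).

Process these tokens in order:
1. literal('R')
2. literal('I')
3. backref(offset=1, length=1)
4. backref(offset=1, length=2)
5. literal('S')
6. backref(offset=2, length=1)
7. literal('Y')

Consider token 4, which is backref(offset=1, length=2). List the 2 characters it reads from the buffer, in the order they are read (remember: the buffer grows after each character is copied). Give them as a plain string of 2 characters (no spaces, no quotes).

Token 1: literal('R'). Output: "R"
Token 2: literal('I'). Output: "RI"
Token 3: backref(off=1, len=1). Copied 'I' from pos 1. Output: "RII"
Token 4: backref(off=1, len=2). Buffer before: "RII" (len 3)
  byte 1: read out[2]='I', append. Buffer now: "RIII"
  byte 2: read out[3]='I', append. Buffer now: "RIIII"

Answer: II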